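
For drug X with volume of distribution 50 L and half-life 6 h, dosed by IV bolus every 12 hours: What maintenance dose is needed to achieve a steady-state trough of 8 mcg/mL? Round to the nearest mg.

1200 mg

τ/t½ = 12/6 ≈ 2, so f = (1/2)^(12/6) ≈ 0.250000.
Cmin,ss = (D/Vd)·f/(1−f), so D = Cmin,ss·Vd·(1−f)/f.
D = 8 × 50 × (1−f)/f ≈ 8 × 50 × 3.00000 ≈ 1200.00 mg.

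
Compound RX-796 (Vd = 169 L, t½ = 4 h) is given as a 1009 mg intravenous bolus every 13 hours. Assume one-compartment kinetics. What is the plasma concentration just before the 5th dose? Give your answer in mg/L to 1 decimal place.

0.7 mg/L

f = (1/2)^(τ/t½) = (1/2)^(13/4) ≈ 0.1051.
C₀ = D/Vd = 1009/169 ≈ 5.970 mg/L.
Before the 5th dose, 4 doses have been given. Superposition: Cmin = C₀·(f + f² + … + f^4).
≈ 5.970 × (0.1051 + 0.0110 + 0.0012 + 0.0001) ≈ 5.970 × 0.1174 ≈ 0.701 mg/L.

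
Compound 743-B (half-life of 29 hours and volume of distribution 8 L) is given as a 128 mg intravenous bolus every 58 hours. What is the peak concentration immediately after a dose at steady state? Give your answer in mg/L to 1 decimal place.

The dosing interval is 2 half-lives, so f = 2^(−2) = 0.25.
Accumulation ratio R = 1/(1 − f) = 1/0.75 = 4/3.
Single-dose peak C₀ = D/Vd = 128/8 = 16 mg/L.
Steady-state peak Cmax,ss = C₀·R = 16 × 4/3 ≈ 21.333 mg/L.

21.3 mg/L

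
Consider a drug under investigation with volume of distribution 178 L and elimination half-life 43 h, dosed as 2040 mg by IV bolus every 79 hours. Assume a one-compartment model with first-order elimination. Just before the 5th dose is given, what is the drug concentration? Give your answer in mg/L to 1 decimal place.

4.4 mg/L

f = (1/2)^(τ/t½) = (1/2)^(79/43) ≈ 0.2799.
C₀ = D/Vd = 2040/178 ≈ 11.461 mg/L.
Before the 5th dose, 4 doses have been given. Superposition: Cmin = C₀·(f + f² + … + f^4).
≈ 11.461 × (0.2799 + 0.0783 + 0.0219 + 0.0061) ≈ 11.461 × 0.3862 ≈ 4.426 mg/L.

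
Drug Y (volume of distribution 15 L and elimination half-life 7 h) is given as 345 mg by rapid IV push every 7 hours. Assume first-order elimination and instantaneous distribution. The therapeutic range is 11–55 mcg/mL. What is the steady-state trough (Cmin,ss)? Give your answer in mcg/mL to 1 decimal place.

The dosing interval is 1 half-life, so f = 2^(−1) = 0.5.
At steady state, R = 1/(1 − 0.5) = 2/1.
Single-dose peak C₀ = D/Vd = 345/15 = 23 mcg/mL.
Steady-state peak Cmax,ss = C₀·R = 23 × 2/1 ≈ 46.000 mcg/mL.
Steady-state trough Cmin,ss = Cmax,ss·f ≈ 46.000 × 0.5 ≈ 23.000 mcg/mL.
Trough 23.0 mcg/mL vs MEC 11 mcg/mL: adequate.

23.0 mcg/mL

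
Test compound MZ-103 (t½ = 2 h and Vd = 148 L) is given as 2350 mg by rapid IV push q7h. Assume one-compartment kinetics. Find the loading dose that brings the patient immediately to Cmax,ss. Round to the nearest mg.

2578 mg

f = (1/2)^(7/2) ≈ 0.088388; accumulation ratio R = 1/(1−f) ≈ 1.09696.
Loading dose to hit Cmax,ss on first dose: D_load = D_maint·R ≈ 2350 × 1.09696 ≈ 2577.86 mg.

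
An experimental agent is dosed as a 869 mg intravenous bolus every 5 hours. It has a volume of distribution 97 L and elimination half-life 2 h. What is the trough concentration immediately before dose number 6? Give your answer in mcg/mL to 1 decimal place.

1.9 mcg/mL

f = (1/2)^(τ/t½) = (1/2)^(5/2) ≈ 0.1768.
C₀ = D/Vd = 869/97 ≈ 8.959 mcg/mL.
Before the 6th dose, 5 doses have been given. Superposition: Cmin = C₀·(f + f² + … + f^5).
≈ 8.959 × (0.1768 + 0.0313 + 0.0055 + 0.0010 + 0.0002) ≈ 8.959 × 0.2148 ≈ 1.924 mcg/mL.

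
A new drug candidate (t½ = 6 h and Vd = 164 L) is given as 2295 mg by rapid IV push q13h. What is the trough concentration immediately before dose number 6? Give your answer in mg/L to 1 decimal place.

4.0 mg/L

f = (1/2)^(τ/t½) = (1/2)^(13/6) ≈ 0.2227.
C₀ = D/Vd = 2295/164 ≈ 13.994 mg/L.
Before the 6th dose, 5 doses have been given. Superposition: Cmin = C₀·(f + f² + … + f^5).
≈ 13.994 × (0.2227 + 0.0496 + 0.0110 + 0.0025 + 0.0005) ≈ 13.994 × 0.2863 ≈ 4.006 mg/L.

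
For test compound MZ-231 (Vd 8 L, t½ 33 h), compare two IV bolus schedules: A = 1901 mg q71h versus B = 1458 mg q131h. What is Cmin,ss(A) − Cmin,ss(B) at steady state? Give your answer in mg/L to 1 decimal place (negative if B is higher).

Regimen A: f = (1/2)^(71/33) ≈ 0.2251; Cmin,ss = (1901/8)·f/(1−f) ≈ 69.027 mg/L.
Regimen B: f = (1/2)^(131/33) ≈ 0.0638; Cmin,ss = (1458/8)·f/(1−f) ≈ 12.420 mg/L.
Difference ≈ 69.027 − 12.420 ≈ 56.607 mg/L.

56.6 mg/L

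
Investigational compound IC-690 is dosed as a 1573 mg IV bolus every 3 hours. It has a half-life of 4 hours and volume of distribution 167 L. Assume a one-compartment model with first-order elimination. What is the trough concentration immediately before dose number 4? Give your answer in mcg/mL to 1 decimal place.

10.9 mcg/mL

f = (1/2)^(τ/t½) = (1/2)^(3/4) ≈ 0.5946.
C₀ = D/Vd = 1573/167 ≈ 9.419 mcg/mL.
Before the 4th dose, 3 doses have been given. Superposition: Cmin = C₀·(f + f² + … + f^3).
≈ 9.419 × (0.5946 + 0.3535 + 0.2102) ≈ 9.419 × 1.1583 ≈ 10.910 mcg/mL.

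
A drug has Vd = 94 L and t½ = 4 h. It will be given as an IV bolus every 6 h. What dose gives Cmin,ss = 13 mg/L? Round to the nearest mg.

τ/t½ = 6/4 ≈ 1.5, so f = (1/2)^(6/4) ≈ 0.353553.
Cmin,ss = (D/Vd)·f/(1−f), so D = Cmin,ss·Vd·(1−f)/f.
D = 13 × 94 × (1−f)/f ≈ 13 × 94 × 1.82843 ≈ 2234.34 mg.

2234 mg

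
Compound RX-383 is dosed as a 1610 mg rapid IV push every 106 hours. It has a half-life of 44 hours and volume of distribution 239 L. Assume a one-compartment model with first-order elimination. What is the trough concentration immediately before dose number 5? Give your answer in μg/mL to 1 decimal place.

1.6 μg/mL

f = (1/2)^(τ/t½) = (1/2)^(106/44) ≈ 0.1883.
C₀ = D/Vd = 1610/239 ≈ 6.736 μg/mL.
Before the 5th dose, 4 doses have been given. Superposition: Cmin = C₀·(f + f² + … + f^4).
≈ 6.736 × (0.1883 + 0.0355 + 0.0067 + 0.0013) ≈ 6.736 × 0.2318 ≈ 1.561 μg/mL.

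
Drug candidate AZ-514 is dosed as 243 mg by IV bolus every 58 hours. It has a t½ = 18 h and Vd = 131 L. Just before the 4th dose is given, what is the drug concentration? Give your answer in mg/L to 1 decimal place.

f = (1/2)^(τ/t½) = (1/2)^(58/18) ≈ 0.1072.
C₀ = D/Vd = 243/131 ≈ 1.855 mg/L.
Before the 4th dose, 3 doses have been given. Superposition: Cmin = C₀·(f + f² + … + f^3).
≈ 1.855 × (0.1072 + 0.0115 + 0.0012) ≈ 1.855 × 0.1199 ≈ 0.222 mg/L.

0.2 mg/L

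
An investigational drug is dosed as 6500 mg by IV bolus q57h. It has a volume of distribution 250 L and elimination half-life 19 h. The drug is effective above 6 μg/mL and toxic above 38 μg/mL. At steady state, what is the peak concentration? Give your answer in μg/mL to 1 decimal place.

τ = 57 h = 3 half-lives, so f = (1/2)^3 = 0.125.
Accumulation ratio R = 1/(1 − f) = 1/0.875 = 8/7.
Single-dose peak C₀ = D/Vd = 6500/250 = 26 μg/mL.
Steady-state peak Cmax,ss = C₀·R = 26 × 8/7 ≈ 29.714 μg/mL.
Peak 29.7 μg/mL vs MTC 38 μg/mL: below toxic threshold.

29.7 μg/mL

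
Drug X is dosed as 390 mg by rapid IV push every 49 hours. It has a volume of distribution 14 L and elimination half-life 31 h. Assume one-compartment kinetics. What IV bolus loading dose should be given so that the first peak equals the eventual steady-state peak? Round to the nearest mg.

f = (1/2)^(49/31) ≈ 0.334332; accumulation ratio R = 1/(1−f) ≈ 1.50225.
Loading dose to hit Cmax,ss on first dose: D_load = D_maint·R ≈ 390 × 1.50225 ≈ 585.88 mg.

586 mg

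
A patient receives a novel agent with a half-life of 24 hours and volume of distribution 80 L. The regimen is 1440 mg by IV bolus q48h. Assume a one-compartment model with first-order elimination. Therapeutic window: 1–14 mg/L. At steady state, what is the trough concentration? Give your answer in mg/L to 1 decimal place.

6.0 mg/L

τ = 48 h = 2 half-lives, so f = (1/2)^2 = 0.25.
At steady state, R = 1/(1 − 0.25) = 4/3.
Single-dose peak C₀ = D/Vd = 1440/80 = 18 mg/L.
Steady-state peak Cmax,ss = C₀·R = 18 × 4/3 ≈ 24.000 mg/L.
Steady-state trough Cmin,ss = Cmax,ss·f ≈ 24.000 × 0.25 ≈ 6.000 mg/L.
Trough 6.0 mg/L vs MEC 1 mg/L: adequate.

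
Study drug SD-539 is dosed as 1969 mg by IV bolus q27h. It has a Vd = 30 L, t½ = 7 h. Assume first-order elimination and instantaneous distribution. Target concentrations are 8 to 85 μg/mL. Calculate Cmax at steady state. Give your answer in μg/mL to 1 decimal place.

Over one 27-h interval, 27/7 ≈ 3.8571 half-lives elapse, leaving f ≈ 0.0690 of each dose.
At steady state, accumulation factor R = 1/(1 − e^(−kτ)) ≈ 1.0741.
Single-dose peak C₀ = D/Vd = 1969/30 ≈ 65.633 μg/mL.
Steady-state peak Cmax,ss = C₀·R ≈ 65.633 × 1.0741 ≈ 70.496 μg/mL.
Peak 70.5 μg/mL vs MTC 85 μg/mL: below toxic threshold.

70.5 μg/mL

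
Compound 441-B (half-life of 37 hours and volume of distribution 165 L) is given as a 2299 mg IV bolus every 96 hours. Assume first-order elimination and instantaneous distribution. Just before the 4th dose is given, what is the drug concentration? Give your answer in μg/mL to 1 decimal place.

2.8 μg/mL

f = (1/2)^(τ/t½) = (1/2)^(96/37) ≈ 0.1656.
C₀ = D/Vd = 2299/165 ≈ 13.933 μg/mL.
Before the 4th dose, 3 doses have been given. Superposition: Cmin = C₀·(f + f² + … + f^3).
≈ 13.933 × (0.1656 + 0.0274 + 0.0045) ≈ 13.933 × 0.1975 ≈ 2.752 μg/mL.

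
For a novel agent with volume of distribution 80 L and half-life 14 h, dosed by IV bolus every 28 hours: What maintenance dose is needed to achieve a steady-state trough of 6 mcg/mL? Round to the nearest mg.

τ/t½ = 28/14 ≈ 2, so f = (1/2)^(28/14) ≈ 0.250000.
Cmin,ss = (D/Vd)·f/(1−f), so D = Cmin,ss·Vd·(1−f)/f.
D = 6 × 80 × (1−f)/f ≈ 6 × 80 × 3.00000 ≈ 1440.00 mg.

1440 mg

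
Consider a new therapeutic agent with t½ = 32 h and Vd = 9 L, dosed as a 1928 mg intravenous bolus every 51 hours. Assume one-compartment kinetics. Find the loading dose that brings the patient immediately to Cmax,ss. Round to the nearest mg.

2883 mg

f = (1/2)^(51/32) ≈ 0.331309; accumulation ratio R = 1/(1−f) ≈ 1.49546.
Loading dose to hit Cmax,ss on first dose: D_load = D_maint·R ≈ 1928 × 1.49546 ≈ 2883.25 mg.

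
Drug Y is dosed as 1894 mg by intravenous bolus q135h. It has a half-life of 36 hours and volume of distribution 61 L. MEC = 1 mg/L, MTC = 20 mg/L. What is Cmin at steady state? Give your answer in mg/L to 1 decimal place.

2.5 mg/L

k = ln2/t½ = ln2/36 ≈ 0.019254 h⁻¹; fraction remaining f = e^(−kτ) = e^(−0.019254×135) ≈ 0.0743.
At steady state, accumulation factor R = 1/(1 − e^(−kτ)) ≈ 1.0803.
Each bolus raises the concentration by D/Vd = 1894/61 ≈ 31.049 mg/L.
Cmax,ss = C₀/(1 − f) ≈ 31.049/0.9257 ≈ 33.541 mg/L.
Steady-state trough Cmin,ss = Cmax,ss·f ≈ 33.541 × 0.0743 ≈ 2.492 mg/L.
Trough 2.5 mg/L vs MEC 1 mg/L: adequate.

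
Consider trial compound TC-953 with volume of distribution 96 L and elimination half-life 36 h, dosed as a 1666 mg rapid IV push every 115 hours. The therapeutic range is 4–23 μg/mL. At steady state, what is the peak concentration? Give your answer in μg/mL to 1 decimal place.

Over one 115-h interval, 115/36 ≈ 3.1944 half-lives elapse, leaving f ≈ 0.1092 of each dose.
Accumulation ratio R = 1/(1 − f) ≈ 1/0.8908 ≈ 1.1226.
Single-dose peak C₀ = D/Vd = 1666/96 ≈ 17.354 μg/mL.
Cmax,ss = C₀/(1 − f) ≈ 17.354/0.8908 ≈ 19.481 μg/mL.
Peak 19.5 μg/mL vs MTC 23 μg/mL: below toxic threshold.

19.5 μg/mL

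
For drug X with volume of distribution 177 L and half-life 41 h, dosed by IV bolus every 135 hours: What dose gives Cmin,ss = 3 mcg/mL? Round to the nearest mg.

4672 mg

τ/t½ = 135/41 ≈ 3.2927, so f = (1/2)^(135/41) ≈ 0.102048.
Cmin,ss = (D/Vd)·f/(1−f), so D = Cmin,ss·Vd·(1−f)/f.
D = 3 × 177 × (1−f)/f ≈ 3 × 177 × 8.79931 ≈ 4672.43 mg.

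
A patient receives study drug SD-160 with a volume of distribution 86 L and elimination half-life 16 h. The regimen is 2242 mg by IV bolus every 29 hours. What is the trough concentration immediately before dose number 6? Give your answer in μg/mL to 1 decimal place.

f = (1/2)^(τ/t½) = (1/2)^(29/16) ≈ 0.2847.
C₀ = D/Vd = 2242/86 ≈ 26.070 μg/mL.
Before the 6th dose, 5 doses have been given. Superposition: Cmin = C₀·(f + f² + … + f^5).
≈ 26.070 × (0.2847 + 0.0811 + 0.0231 + 0.0066 + 0.0019) ≈ 26.070 × 0.3974 ≈ 10.360 μg/mL.

10.4 μg/mL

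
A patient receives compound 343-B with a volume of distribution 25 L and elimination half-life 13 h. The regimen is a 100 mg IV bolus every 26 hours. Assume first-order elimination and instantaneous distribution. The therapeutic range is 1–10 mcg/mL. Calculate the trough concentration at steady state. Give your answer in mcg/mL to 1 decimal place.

The dosing interval is 2 half-lives, so f = 2^(−2) = 0.25.
Accumulation ratio R = 1/(1 − f) = 1/0.75 = 4/3.
Single-dose peak C₀ = D/Vd = 100/25 = 4 mcg/mL.
Steady-state peak Cmax,ss = C₀·R = 4 × 4/3 ≈ 5.333 mcg/mL.
Steady-state trough Cmin,ss = Cmax,ss·f ≈ 5.333 × 0.25 ≈ 1.333 mcg/mL.
Trough 1.3 mcg/mL vs MEC 1 mcg/mL: adequate.

1.3 mcg/mL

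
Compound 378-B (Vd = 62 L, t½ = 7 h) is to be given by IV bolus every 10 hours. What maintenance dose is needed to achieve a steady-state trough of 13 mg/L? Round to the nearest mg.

τ/t½ = 10/7 ≈ 1.4286, so f = (1/2)^(10/7) ≈ 0.371499.
Cmin,ss = (D/Vd)·f/(1−f), so D = Cmin,ss·Vd·(1−f)/f.
D = 13 × 62 × (1−f)/f ≈ 13 × 62 × 1.69180 ≈ 1363.59 mg.

1364 mg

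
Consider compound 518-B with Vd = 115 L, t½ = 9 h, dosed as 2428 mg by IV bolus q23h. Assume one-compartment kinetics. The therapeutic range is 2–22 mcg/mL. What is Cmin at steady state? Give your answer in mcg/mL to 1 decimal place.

Over one 23-h interval, 23/9 ≈ 2.5556 half-lives elapse, leaving f ≈ 0.1701 of each dose.
Accumulation ratio R = 1/(1 − f) ≈ 1/0.8299 ≈ 1.2050.
Single-dose peak C₀ = D/Vd = 2428/115 ≈ 21.113 mcg/mL.
Steady-state peak Cmax,ss = C₀·R ≈ 21.113 × 1.2050 ≈ 25.441 mcg/mL.
One interval later, Cmin,ss = Cmax,ss·e^(−kτ) ≈ 25.441 × 0.1701 ≈ 4.328 mcg/mL.
Trough 4.3 mcg/mL vs MEC 2 mcg/mL: adequate.

4.3 mcg/mL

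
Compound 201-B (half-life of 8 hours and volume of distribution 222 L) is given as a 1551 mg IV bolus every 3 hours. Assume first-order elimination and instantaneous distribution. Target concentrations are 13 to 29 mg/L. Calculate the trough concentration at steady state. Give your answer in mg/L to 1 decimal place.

23.5 mg/L

Over one 3-h interval, 3/8 ≈ 0.375 half-lives elapse, leaving f ≈ 0.7711 of each dose.
Accumulation ratio R = 1/(1 − f) ≈ 1/0.2289 ≈ 4.3687.
Each bolus raises the concentration by D/Vd = 1551/222 ≈ 6.986 mg/L.
Steady-state peak Cmax,ss = C₀·R ≈ 6.986 × 4.3687 ≈ 30.520 mg/L.
Steady-state trough Cmin,ss = Cmax,ss·f ≈ 30.520 × 0.7711 ≈ 23.534 mg/L.
Trough 23.5 mg/L vs MEC 13 mg/L: adequate.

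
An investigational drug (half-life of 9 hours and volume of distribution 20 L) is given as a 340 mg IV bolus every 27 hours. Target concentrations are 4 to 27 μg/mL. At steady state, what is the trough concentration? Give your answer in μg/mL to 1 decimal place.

2.4 μg/mL

The dosing interval is 3 half-lives, so f = 2^(−3) = 0.125.
At steady state, R = 1/(1 − 0.125) = 8/7.
Single-dose peak C₀ = D/Vd = 340/20 = 17 μg/mL.
Steady-state peak Cmax,ss = C₀·R = 17 × 8/7 ≈ 19.429 μg/mL.
Steady-state trough Cmin,ss = Cmax,ss·f ≈ 19.429 × 0.125 ≈ 2.429 μg/mL.
Trough 2.4 μg/mL vs MEC 4 μg/mL: subtherapeutic.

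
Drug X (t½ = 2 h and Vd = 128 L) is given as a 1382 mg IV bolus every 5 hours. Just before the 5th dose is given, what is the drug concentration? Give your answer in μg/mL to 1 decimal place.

f = (1/2)^(τ/t½) = (1/2)^(5/2) ≈ 0.1768.
C₀ = D/Vd = 1382/128 ≈ 10.797 μg/mL.
Before the 5th dose, 4 doses have been given. Superposition: Cmin = C₀·(f + f² + … + f^4).
≈ 10.797 × (0.1768 + 0.0313 + 0.0055 + 0.0010) ≈ 10.797 × 0.2146 ≈ 2.317 μg/mL.

2.3 μg/mL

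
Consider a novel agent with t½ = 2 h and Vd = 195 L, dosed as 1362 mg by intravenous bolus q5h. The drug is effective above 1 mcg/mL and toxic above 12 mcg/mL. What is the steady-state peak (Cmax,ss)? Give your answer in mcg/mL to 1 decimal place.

8.5 mcg/mL

Over one 5-h interval, 5/2 ≈ 2.5 half-lives elapse, leaving f ≈ 0.1768 of each dose.
Accumulation ratio R = 1/(1 − f) ≈ 1/0.8232 ≈ 1.2148.
Each bolus raises the concentration by D/Vd = 1362/195 ≈ 6.985 mcg/mL.
Steady-state peak Cmax,ss = C₀·R ≈ 6.985 × 1.2148 ≈ 8.485 mcg/mL.
Peak 8.5 mcg/mL vs MTC 12 mcg/mL: below toxic threshold.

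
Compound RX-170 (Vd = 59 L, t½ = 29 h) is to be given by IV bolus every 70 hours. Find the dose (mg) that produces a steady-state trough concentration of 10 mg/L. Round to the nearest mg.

2554 mg

τ/t½ = 70/29 ≈ 2.4138, so f = (1/2)^(70/29) ≈ 0.187662.
Cmin,ss = (D/Vd)·f/(1−f), so D = Cmin,ss·Vd·(1−f)/f.
D = 10 × 59 × (1−f)/f ≈ 10 × 59 × 4.32873 ≈ 2553.95 mg.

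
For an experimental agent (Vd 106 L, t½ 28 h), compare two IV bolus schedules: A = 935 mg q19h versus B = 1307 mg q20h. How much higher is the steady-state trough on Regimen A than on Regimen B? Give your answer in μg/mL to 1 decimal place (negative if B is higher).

-4.6 μg/mL

Regimen A: f = (1/2)^(19/28) ≈ 0.6248; Cmin,ss = (935/106)·f/(1−f) ≈ 14.689 μg/mL.
Regimen B: f = (1/2)^(20/28) ≈ 0.6095; Cmin,ss = (1307/106)·f/(1−f) ≈ 19.245 μg/mL.
Difference ≈ 14.689 − 19.245 ≈ -4.556 μg/mL.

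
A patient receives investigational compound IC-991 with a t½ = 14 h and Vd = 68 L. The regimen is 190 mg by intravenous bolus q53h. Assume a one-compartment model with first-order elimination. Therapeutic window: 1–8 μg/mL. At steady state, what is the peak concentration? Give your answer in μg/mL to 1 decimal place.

k = ln2/t½ = ln2/14 ≈ 0.049511 h⁻¹; fraction remaining f = e^(−kτ) = e^(−0.049511×53) ≈ 0.0725.
Accumulation ratio R = 1/(1 − f) ≈ 1/0.9275 ≈ 1.0782.
Single-dose peak C₀ = D/Vd = 190/68 ≈ 2.794 μg/mL.
Cmax,ss = C₀/(1 − f) ≈ 2.794/0.9275 ≈ 3.012 μg/mL.
Peak 3.0 μg/mL vs MTC 8 μg/mL: below toxic threshold.

3.0 μg/mL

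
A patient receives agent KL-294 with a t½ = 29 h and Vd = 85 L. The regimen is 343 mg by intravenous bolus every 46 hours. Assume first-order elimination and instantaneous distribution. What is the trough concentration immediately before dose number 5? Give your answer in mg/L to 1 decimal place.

2.0 mg/L

f = (1/2)^(τ/t½) = (1/2)^(46/29) ≈ 0.3330.
C₀ = D/Vd = 343/85 ≈ 4.035 mg/L.
Before the 5th dose, 4 doses have been given. Superposition: Cmin = C₀·(f + f² + … + f^4).
≈ 4.035 × (0.3330 + 0.1109 + 0.0369 + 0.0123) ≈ 4.035 × 0.4931 ≈ 1.990 mg/L.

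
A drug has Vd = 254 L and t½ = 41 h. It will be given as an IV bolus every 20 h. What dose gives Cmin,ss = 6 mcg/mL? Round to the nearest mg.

613 mg

τ/t½ = 20/41 ≈ 0.4878, so f = (1/2)^(20/41) ≈ 0.713109.
Cmin,ss = (D/Vd)·f/(1−f), so D = Cmin,ss·Vd·(1−f)/f.
D = 6 × 254 × (1−f)/f ≈ 6 × 254 × 0.40231 ≈ 613.12 mg.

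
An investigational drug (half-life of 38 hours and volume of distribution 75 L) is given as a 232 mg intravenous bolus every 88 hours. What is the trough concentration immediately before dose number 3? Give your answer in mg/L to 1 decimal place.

0.7 mg/L

f = (1/2)^(τ/t½) = (1/2)^(88/38) ≈ 0.2009.
C₀ = D/Vd = 232/75 ≈ 3.093 mg/L.
Before the 3rd dose, 2 doses have been given. Superposition: Cmin = C₀·(f + f²).
≈ 3.093 × (0.2009 + 0.0404) ≈ 3.093 × 0.2413 ≈ 0.746 mg/L.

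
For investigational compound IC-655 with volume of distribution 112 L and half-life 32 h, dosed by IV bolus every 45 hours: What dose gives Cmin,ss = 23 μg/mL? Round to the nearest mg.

τ/t½ = 45/32 ≈ 1.4062, so f = (1/2)^(45/32) ≈ 0.377291.
Cmin,ss = (D/Vd)·f/(1−f), so D = Cmin,ss·Vd·(1−f)/f.
D = 23 × 112 × (1−f)/f ≈ 23 × 112 × 1.65047 ≈ 4251.61 mg.

4252 mg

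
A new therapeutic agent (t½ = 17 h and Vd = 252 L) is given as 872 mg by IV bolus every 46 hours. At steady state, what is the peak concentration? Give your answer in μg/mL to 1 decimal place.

4.1 μg/mL

τ/t½ = 46/17 ≈ 2.7059, so fraction remaining f = (1/2)^(46/17) ≈ 0.1533.
At steady state, accumulation factor R = 1/(1 − e^(−kτ)) ≈ 1.1811.
Each bolus raises the concentration by D/Vd = 872/252 ≈ 3.460 μg/mL.
Steady-state peak Cmax,ss = C₀·R ≈ 3.460 × 1.1811 ≈ 4.087 μg/mL.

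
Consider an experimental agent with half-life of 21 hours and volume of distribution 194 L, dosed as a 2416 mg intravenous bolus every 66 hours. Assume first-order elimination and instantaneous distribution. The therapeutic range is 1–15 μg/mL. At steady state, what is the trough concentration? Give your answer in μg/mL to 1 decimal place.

Over one 66-h interval, 66/21 ≈ 3.1429 half-lives elapse, leaving f ≈ 0.1132 of each dose.
Accumulation ratio R = 1/(1 − f) ≈ 1/0.8868 ≈ 1.1276.
Each bolus raises the concentration by D/Vd = 2416/194 ≈ 12.454 μg/mL.
Cmax,ss = C₀/(1 − f) ≈ 12.454/0.8868 ≈ 14.044 μg/mL.
Steady-state trough Cmin,ss = Cmax,ss·f ≈ 14.044 × 0.1132 ≈ 1.590 μg/mL.
Trough 1.6 μg/mL vs MEC 1 μg/mL: adequate.

1.6 μg/mL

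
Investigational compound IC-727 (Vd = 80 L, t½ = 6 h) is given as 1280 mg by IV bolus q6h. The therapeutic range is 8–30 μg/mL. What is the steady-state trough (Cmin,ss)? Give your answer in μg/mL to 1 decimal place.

16.0 μg/mL

The dosing interval is 1 half-life, so f = 2^(−1) = 0.5.
Accumulation ratio R = 1/(1 − f) = 1/0.5 = 2/1.
Single-dose peak C₀ = D/Vd = 1280/80 = 16 μg/mL.
Steady-state peak Cmax,ss = C₀·R = 16 × 2/1 ≈ 32.000 μg/mL.
Steady-state trough Cmin,ss = Cmax,ss·f ≈ 32.000 × 0.5 ≈ 16.000 μg/mL.
Trough 16.0 μg/mL vs MEC 8 μg/mL: adequate.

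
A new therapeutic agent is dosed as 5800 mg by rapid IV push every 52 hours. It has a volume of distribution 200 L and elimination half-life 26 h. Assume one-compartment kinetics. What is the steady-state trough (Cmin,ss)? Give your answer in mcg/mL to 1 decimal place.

9.7 mcg/mL

τ = 52 h = 2 half-lives, so f = (1/2)^2 = 0.25.
At steady state, R = 1/(1 − 0.25) = 4/3.
Single-dose peak C₀ = D/Vd = 5800/200 = 29 mcg/mL.
Steady-state peak Cmax,ss = C₀·R = 29 × 4/3 ≈ 38.667 mcg/mL.
Steady-state trough Cmin,ss = Cmax,ss·f ≈ 38.667 × 0.25 ≈ 9.667 mcg/mL.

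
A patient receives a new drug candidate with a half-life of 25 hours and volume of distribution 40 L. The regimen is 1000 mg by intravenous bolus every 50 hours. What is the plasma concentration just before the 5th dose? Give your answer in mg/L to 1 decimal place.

f = (1/2)^(τ/t½) = (1/2)^(50/25) ≈ 0.2500.
C₀ = D/Vd = 1000/40 ≈ 25.000 mg/L.
Before the 5th dose, 4 doses have been given. Superposition: Cmin = C₀·(f + f² + … + f^4).
≈ 25.000 × (0.2500 + 0.0625 + 0.0156 + 0.0039) ≈ 25.000 × 0.3320 ≈ 8.300 mg/L.

8.3 mg/L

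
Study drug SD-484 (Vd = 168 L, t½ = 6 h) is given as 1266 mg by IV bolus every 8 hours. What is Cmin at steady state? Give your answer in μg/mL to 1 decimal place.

τ/t½ = 8/6 ≈ 1.3333, so fraction remaining f = (1/2)^(8/6) ≈ 0.3969.
Accumulation ratio R = 1/(1 − f) ≈ 1/0.6031 ≈ 1.6581.
Single-dose peak C₀ = D/Vd = 1266/168 ≈ 7.536 μg/mL.
Cmax,ss = C₀/(1 − f) ≈ 7.536/0.6031 ≈ 12.495 μg/mL.
Steady-state trough Cmin,ss = Cmax,ss·f ≈ 12.495 × 0.3969 ≈ 4.959 μg/mL.

5.0 μg/mL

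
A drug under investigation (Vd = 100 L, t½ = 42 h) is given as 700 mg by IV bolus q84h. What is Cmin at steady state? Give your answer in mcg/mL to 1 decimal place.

The dosing interval is 2 half-lives, so f = 2^(−2) = 0.25.
Accumulation ratio R = 1/(1 − f) = 1/0.75 = 4/3.
Single-dose peak C₀ = D/Vd = 700/100 = 7 mcg/mL.
Steady-state peak Cmax,ss = C₀·R = 7 × 4/3 ≈ 9.333 mcg/mL.
Steady-state trough Cmin,ss = Cmax,ss·f ≈ 9.333 × 0.25 ≈ 2.333 mcg/mL.

2.3 mcg/mL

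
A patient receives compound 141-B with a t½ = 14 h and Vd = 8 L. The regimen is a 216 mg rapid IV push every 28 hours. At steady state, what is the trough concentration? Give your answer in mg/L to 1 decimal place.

The dosing interval is 2 half-lives, so f = 2^(−2) = 0.25.
At steady state, R = 1/(1 − 0.25) = 4/3.
Single-dose peak C₀ = D/Vd = 216/8 = 27 mg/L.
Steady-state peak Cmax,ss = C₀·R = 27 × 4/3 ≈ 36.000 mg/L.
Steady-state trough Cmin,ss = Cmax,ss·f ≈ 36.000 × 0.25 ≈ 9.000 mg/L.

9.0 mg/L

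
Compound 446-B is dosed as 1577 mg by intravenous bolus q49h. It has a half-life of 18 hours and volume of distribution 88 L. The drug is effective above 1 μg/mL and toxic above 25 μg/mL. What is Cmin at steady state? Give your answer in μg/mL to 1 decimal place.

3.2 μg/mL

Over one 49-h interval, 49/18 ≈ 2.7222 half-lives elapse, leaving f ≈ 0.1515 of each dose.
At steady state, accumulation factor R = 1/(1 − e^(−kτ)) ≈ 1.1786.
Each bolus raises the concentration by D/Vd = 1577/88 ≈ 17.920 μg/mL.
Cmax,ss = C₀/(1 − f) ≈ 17.920/0.8485 ≈ 21.120 μg/mL.
One interval later, Cmin,ss = Cmax,ss·e^(−kτ) ≈ 21.120 × 0.1515 ≈ 3.200 μg/mL.
Trough 3.2 μg/mL vs MEC 1 μg/mL: adequate.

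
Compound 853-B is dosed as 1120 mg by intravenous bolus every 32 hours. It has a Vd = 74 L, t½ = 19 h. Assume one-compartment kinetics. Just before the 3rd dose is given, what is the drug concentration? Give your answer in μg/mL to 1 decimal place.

f = (1/2)^(τ/t½) = (1/2)^(32/19) ≈ 0.3112.
C₀ = D/Vd = 1120/74 ≈ 15.135 μg/mL.
Before the 3rd dose, 2 doses have been given. Superposition: Cmin = C₀·(f + f²).
≈ 15.135 × (0.3112 + 0.0968) ≈ 15.135 × 0.4080 ≈ 6.175 μg/mL.

6.2 μg/mL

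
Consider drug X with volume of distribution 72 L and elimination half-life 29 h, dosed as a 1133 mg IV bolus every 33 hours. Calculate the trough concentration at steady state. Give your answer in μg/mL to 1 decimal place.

Over one 33-h interval, 33/29 ≈ 1.1379 half-lives elapse, leaving f ≈ 0.4544 of each dose.
Each bolus raises the concentration by D/Vd = 1133/72 ≈ 15.736 μg/mL.
Steady-state trough Cmin,ss = C₀·f/(1−f) ≈ 15.736 × 0.4544/0.5456 ≈ 13.106 μg/mL.

13.1 μg/mL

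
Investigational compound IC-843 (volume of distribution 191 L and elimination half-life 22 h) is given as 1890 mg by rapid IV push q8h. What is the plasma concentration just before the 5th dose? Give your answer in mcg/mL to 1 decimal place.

f = (1/2)^(τ/t½) = (1/2)^(8/22) ≈ 0.7772.
C₀ = D/Vd = 1890/191 ≈ 9.895 mcg/mL.
Before the 5th dose, 4 doses have been given. Superposition: Cmin = C₀·(f + f² + … + f^4).
≈ 9.895 × (0.7772 + 0.6040 + 0.4695 + 0.3649) ≈ 9.895 × 2.2156 ≈ 21.923 mcg/mL.

21.9 mcg/mL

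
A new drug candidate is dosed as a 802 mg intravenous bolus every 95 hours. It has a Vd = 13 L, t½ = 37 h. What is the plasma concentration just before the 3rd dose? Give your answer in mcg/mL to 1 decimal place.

f = (1/2)^(τ/t½) = (1/2)^(95/37) ≈ 0.1687.
C₀ = D/Vd = 802/13 ≈ 61.692 mcg/mL.
Before the 3rd dose, 2 doses have been given. Superposition: Cmin = C₀·(f + f²).
≈ 61.692 × (0.1687 + 0.0285) ≈ 61.692 × 0.1972 ≈ 12.166 mcg/mL.

12.2 mcg/mL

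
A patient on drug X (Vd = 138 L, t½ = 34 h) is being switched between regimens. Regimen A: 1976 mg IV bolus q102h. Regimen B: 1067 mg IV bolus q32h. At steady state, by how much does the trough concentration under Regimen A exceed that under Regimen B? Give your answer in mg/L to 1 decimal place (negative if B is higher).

Regimen A: f = (1/2)^(102/34) ≈ 0.1250; Cmin,ss = (1976/138)·f/(1−f) ≈ 2.046 mg/L.
Regimen B: f = (1/2)^(32/34) ≈ 0.5208; Cmin,ss = (1067/138)·f/(1−f) ≈ 8.403 mg/L.
Difference ≈ 2.046 − 8.403 ≈ -6.357 mg/L.

-6.4 mg/L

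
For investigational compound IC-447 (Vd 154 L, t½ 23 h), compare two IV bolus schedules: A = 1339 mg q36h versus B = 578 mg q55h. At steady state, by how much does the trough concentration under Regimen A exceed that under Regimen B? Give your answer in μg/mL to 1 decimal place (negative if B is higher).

3.6 μg/mL

Regimen A: f = (1/2)^(36/23) ≈ 0.3379; Cmin,ss = (1339/154)·f/(1−f) ≈ 4.437 μg/mL.
Regimen B: f = (1/2)^(55/23) ≈ 0.1906; Cmin,ss = (578/154)·f/(1−f) ≈ 0.884 μg/mL.
Difference ≈ 4.437 − 0.884 ≈ 3.553 μg/mL.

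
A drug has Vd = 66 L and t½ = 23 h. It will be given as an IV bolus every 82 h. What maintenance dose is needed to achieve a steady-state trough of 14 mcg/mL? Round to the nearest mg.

10013 mg

τ/t½ = 82/23 ≈ 3.5652, so f = (1/2)^(82/23) ≈ 0.084482.
Cmin,ss = (D/Vd)·f/(1−f), so D = Cmin,ss·Vd·(1−f)/f.
D = 14 × 66 × (1−f)/f ≈ 14 × 66 × 10.83684 ≈ 10013.24 mg.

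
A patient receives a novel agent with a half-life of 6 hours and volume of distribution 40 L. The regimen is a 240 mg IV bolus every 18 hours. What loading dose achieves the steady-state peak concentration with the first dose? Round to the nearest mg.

274 mg

f = (1/2)^(18/6) ≈ 0.125000; accumulation ratio R = 1/(1−f) ≈ 1.14286.
Loading dose to hit Cmax,ss on first dose: D_load = D_maint·R ≈ 240 × 1.14286 ≈ 274.29 mg.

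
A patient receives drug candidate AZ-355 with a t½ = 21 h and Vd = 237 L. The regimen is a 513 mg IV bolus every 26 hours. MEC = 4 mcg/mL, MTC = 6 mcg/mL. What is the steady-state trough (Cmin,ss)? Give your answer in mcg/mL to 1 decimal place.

1.6 mcg/mL

k = ln2/t½ = ln2/21 ≈ 0.033007 h⁻¹; fraction remaining f = e^(−kτ) = e^(−0.033007×26) ≈ 0.4239.
Each bolus raises the concentration by D/Vd = 513/237 ≈ 2.165 mcg/mL.
Steady-state trough Cmin,ss = C₀·f/(1−f) ≈ 2.165 × 0.4239/0.5761 ≈ 1.593 mcg/mL.
Trough 1.6 mcg/mL vs MEC 4 mcg/mL: subtherapeutic.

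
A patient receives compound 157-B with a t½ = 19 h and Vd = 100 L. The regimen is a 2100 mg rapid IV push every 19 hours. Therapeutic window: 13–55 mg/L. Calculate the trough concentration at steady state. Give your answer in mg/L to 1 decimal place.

21.0 mg/L

τ = 19 h = 1 half-life, so f = (1/2)^1 = 0.5.
Accumulation ratio R = 1/(1 − f) = 1/0.5 = 2/1.
Single-dose peak C₀ = D/Vd = 2100/100 = 21 mg/L.
Steady-state peak Cmax,ss = C₀·R = 21 × 2/1 ≈ 42.000 mg/L.
Steady-state trough Cmin,ss = Cmax,ss·f ≈ 42.000 × 0.5 ≈ 21.000 mg/L.
Trough 21.0 mg/L vs MEC 13 mg/L: adequate.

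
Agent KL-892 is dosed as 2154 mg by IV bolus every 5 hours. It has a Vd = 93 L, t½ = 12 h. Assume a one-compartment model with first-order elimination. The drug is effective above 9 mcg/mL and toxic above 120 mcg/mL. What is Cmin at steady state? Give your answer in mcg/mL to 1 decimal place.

Over one 5-h interval, 5/12 ≈ 0.41667 half-lives elapse, leaving f ≈ 0.7492 of each dose.
At steady state, accumulation factor R = 1/(1 − e^(−kτ)) ≈ 3.9872.
Single-dose peak C₀ = D/Vd = 2154/93 ≈ 23.161 mcg/mL.
Cmax,ss = C₀/(1 − f) ≈ 23.161/0.2508 ≈ 92.348 mcg/mL.
One interval later, Cmin,ss = Cmax,ss·e^(−kτ) ≈ 92.348 × 0.7492 ≈ 69.187 mcg/mL.
Trough 69.2 mcg/mL vs MEC 9 mcg/mL: adequate.

69.2 mcg/mL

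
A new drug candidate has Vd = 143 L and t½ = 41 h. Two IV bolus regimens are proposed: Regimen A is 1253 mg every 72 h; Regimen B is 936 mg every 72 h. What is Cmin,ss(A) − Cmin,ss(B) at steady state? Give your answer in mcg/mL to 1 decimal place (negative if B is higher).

0.9 mcg/mL

Regimen A: f = (1/2)^(72/41) ≈ 0.2960; Cmin,ss = (1253/143)·f/(1−f) ≈ 3.684 mcg/mL.
Regimen B: f = (1/2)^(72/41) ≈ 0.2960; Cmin,ss = (936/143)·f/(1−f) ≈ 2.752 mcg/mL.
Difference ≈ 3.684 − 2.752 ≈ 0.932 mcg/mL.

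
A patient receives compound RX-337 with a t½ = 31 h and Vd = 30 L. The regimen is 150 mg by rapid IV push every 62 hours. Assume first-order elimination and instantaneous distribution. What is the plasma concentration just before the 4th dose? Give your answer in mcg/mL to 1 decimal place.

f = (1/2)^(τ/t½) = (1/2)^(62/31) ≈ 0.2500.
C₀ = D/Vd = 150/30 ≈ 5.000 mcg/mL.
Before the 4th dose, 3 doses have been given. Superposition: Cmin = C₀·(f + f² + … + f^3).
≈ 5.000 × (0.2500 + 0.0625 + 0.0156) ≈ 5.000 × 0.3281 ≈ 1.641 mcg/mL.

1.6 mcg/mL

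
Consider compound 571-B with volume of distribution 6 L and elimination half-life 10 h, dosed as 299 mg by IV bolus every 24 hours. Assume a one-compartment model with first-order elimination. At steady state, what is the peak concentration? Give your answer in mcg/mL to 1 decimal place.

Over one 24-h interval, 24/10 ≈ 2.4 half-lives elapse, leaving f ≈ 0.1895 of each dose.
Accumulation ratio R = 1/(1 − f) ≈ 1/0.8105 ≈ 1.2338.
Single-dose peak C₀ = D/Vd = 299/6 ≈ 49.833 mcg/mL.
Steady-state peak Cmax,ss = C₀·R ≈ 49.833 × 1.2338 ≈ 61.484 mcg/mL.

61.5 mcg/mL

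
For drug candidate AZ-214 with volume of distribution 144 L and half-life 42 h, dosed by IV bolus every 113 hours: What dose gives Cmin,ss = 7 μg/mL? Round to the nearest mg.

τ/t½ = 113/42 ≈ 2.6905, so f = (1/2)^(113/42) ≈ 0.154912.
Cmin,ss = (D/Vd)·f/(1−f), so D = Cmin,ss·Vd·(1−f)/f.
D = 7 × 144 × (1−f)/f ≈ 7 × 144 × 5.45528 ≈ 5498.92 mg.

5499 mg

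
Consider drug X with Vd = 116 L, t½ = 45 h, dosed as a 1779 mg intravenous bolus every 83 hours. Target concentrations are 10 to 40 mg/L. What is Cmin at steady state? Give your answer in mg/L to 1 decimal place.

k = ln2/t½ = ln2/45 ≈ 0.015403 h⁻¹; fraction remaining f = e^(−kτ) = e^(−0.015403×83) ≈ 0.2785.
At steady state, accumulation factor R = 1/(1 − e^(−kτ)) ≈ 1.3860.
Each bolus raises the concentration by D/Vd = 1779/116 ≈ 15.336 mg/L.
Cmax,ss = C₀/(1 − f) ≈ 15.336/0.7215 ≈ 21.256 mg/L.
One interval later, Cmin,ss = Cmax,ss·e^(−kτ) ≈ 21.256 × 0.2785 ≈ 5.920 mg/L.
Trough 5.9 mg/L vs MEC 10 mg/L: subtherapeutic.

5.9 mg/L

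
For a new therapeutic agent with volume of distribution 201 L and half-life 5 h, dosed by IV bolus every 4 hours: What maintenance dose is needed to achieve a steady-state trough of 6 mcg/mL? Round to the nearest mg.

894 mg

τ/t½ = 4/5 ≈ 0.8, so f = (1/2)^(4/5) ≈ 0.574349.
Cmin,ss = (D/Vd)·f/(1−f), so D = Cmin,ss·Vd·(1−f)/f.
D = 6 × 201 × (1−f)/f ≈ 6 × 201 × 0.74110 ≈ 893.77 mg.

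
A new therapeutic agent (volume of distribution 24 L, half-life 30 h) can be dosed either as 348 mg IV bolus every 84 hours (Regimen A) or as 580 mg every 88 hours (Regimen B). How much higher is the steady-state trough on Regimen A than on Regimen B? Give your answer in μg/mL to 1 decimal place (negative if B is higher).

-1.2 μg/mL

Regimen A: f = (1/2)^(84/30) ≈ 0.1436; Cmin,ss = (348/24)·f/(1−f) ≈ 2.431 μg/mL.
Regimen B: f = (1/2)^(88/30) ≈ 0.1309; Cmin,ss = (580/24)·f/(1−f) ≈ 3.640 μg/mL.
Difference ≈ 2.431 − 3.640 ≈ -1.209 μg/mL.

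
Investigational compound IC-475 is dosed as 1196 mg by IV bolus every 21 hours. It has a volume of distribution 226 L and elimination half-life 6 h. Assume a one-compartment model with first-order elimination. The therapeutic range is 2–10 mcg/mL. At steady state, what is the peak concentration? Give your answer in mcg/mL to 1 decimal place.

5.8 mcg/mL

Over one 21-h interval, 21/6 ≈ 3.5 half-lives elapse, leaving f ≈ 0.0884 of each dose.
At steady state, accumulation factor R = 1/(1 − e^(−kτ)) ≈ 1.0970.
Each bolus raises the concentration by D/Vd = 1196/226 ≈ 5.292 mcg/mL.
Cmax,ss = C₀/(1 − f) ≈ 5.292/0.9116 ≈ 5.805 mcg/mL.
Peak 5.8 mcg/mL vs MTC 10 mcg/mL: below toxic threshold.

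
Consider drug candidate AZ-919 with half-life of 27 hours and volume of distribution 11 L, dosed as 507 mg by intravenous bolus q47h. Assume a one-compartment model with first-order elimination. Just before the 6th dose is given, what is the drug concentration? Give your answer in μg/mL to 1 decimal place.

19.6 μg/mL

f = (1/2)^(τ/t½) = (1/2)^(47/27) ≈ 0.2992.
C₀ = D/Vd = 507/11 ≈ 46.091 μg/mL.
Before the 6th dose, 5 doses have been given. Superposition: Cmin = C₀·(f + f² + … + f^5).
≈ 46.091 × (0.2992 + 0.0895 + 0.0268 + 0.0080 + 0.0024) ≈ 46.091 × 0.4259 ≈ 19.630 μg/mL.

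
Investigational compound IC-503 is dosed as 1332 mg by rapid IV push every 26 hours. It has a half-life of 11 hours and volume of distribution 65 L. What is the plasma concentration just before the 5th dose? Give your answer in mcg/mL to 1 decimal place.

4.9 mcg/mL

f = (1/2)^(τ/t½) = (1/2)^(26/11) ≈ 0.1943.
C₀ = D/Vd = 1332/65 ≈ 20.492 mcg/mL.
Before the 5th dose, 4 doses have been given. Superposition: Cmin = C₀·(f + f² + … + f^4).
≈ 20.492 × (0.1943 + 0.0378 + 0.0073 + 0.0014) ≈ 20.492 × 0.2408 ≈ 4.934 mcg/mL.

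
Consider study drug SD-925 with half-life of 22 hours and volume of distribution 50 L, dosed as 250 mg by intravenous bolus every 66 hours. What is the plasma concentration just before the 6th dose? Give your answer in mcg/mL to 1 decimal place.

f = (1/2)^(τ/t½) = (1/2)^(66/22) ≈ 0.1250.
C₀ = D/Vd = 250/50 ≈ 5.000 mcg/mL.
Before the 6th dose, 5 doses have been given. Superposition: Cmin = C₀·(f + f² + … + f^5).
≈ 5.000 × (0.1250 + 0.0156 + 0.0020 + 0.0002 + 0.0000) ≈ 5.000 × 0.1428 ≈ 0.714 mcg/mL.

0.7 mcg/mL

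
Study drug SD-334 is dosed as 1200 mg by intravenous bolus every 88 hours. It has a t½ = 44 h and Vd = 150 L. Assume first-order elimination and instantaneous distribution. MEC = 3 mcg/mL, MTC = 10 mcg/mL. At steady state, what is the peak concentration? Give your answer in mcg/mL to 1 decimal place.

10.7 mcg/mL

The dosing interval is 2 half-lives, so f = 2^(−2) = 0.25.
Accumulation ratio R = 1/(1 − f) = 1/0.75 = 4/3.
Single-dose peak C₀ = D/Vd = 1200/150 = 8 mcg/mL.
Steady-state peak Cmax,ss = C₀·R = 8 × 4/3 ≈ 10.667 mcg/mL.
Peak 10.7 mcg/mL vs MTC 10 mcg/mL: exceeds toxic threshold.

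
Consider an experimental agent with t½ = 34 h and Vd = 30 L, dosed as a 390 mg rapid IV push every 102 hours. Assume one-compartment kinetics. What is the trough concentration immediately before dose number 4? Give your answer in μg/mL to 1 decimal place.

f = (1/2)^(τ/t½) = (1/2)^(102/34) ≈ 0.1250.
C₀ = D/Vd = 390/30 ≈ 13.000 μg/mL.
Before the 4th dose, 3 doses have been given. Superposition: Cmin = C₀·(f + f² + … + f^3).
≈ 13.000 × (0.1250 + 0.0156 + 0.0020) ≈ 13.000 × 0.1426 ≈ 1.854 μg/mL.

1.9 μg/mL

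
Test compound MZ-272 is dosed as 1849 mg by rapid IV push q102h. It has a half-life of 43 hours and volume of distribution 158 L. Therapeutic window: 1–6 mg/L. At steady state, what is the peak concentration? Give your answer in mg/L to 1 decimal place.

Over one 102-h interval, 102/43 ≈ 2.3721 half-lives elapse, leaving f ≈ 0.1932 of each dose.
At steady state, accumulation factor R = 1/(1 − e^(−kτ)) ≈ 1.2395.
Each bolus raises the concentration by D/Vd = 1849/158 ≈ 11.703 mg/L.
Cmax,ss = C₀/(1 − f) ≈ 11.703/0.8068 ≈ 14.505 mg/L.
Peak 14.5 mg/L vs MTC 6 mg/L: exceeds toxic threshold.

14.5 mg/L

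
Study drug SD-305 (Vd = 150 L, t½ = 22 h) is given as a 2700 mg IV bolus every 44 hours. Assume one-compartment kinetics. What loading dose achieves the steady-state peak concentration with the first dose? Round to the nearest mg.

f = (1/2)^(44/22) ≈ 0.250000; accumulation ratio R = 1/(1−f) ≈ 1.33333.
Loading dose to hit Cmax,ss on first dose: D_load = D_maint·R ≈ 2700 × 1.33333 ≈ 3599.99 mg.

3600 mg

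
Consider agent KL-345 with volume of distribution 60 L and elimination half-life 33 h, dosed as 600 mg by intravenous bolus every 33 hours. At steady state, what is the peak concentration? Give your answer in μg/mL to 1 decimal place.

20.0 μg/mL

τ = 33 h = 1 half-life, so f = (1/2)^1 = 0.5.
Accumulation ratio R = 1/(1 − f) = 1/0.5 = 2/1.
Single-dose peak C₀ = D/Vd = 600/60 = 10 μg/mL.
Steady-state peak Cmax,ss = C₀·R = 10 × 2/1 ≈ 20.000 μg/mL.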